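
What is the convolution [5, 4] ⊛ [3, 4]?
y[0] = 5×3 = 15; y[1] = 5×4 + 4×3 = 32; y[2] = 4×4 = 16

[15, 32, 16]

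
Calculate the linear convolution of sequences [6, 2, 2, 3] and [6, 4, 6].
y[0] = 6×6 = 36; y[1] = 6×4 + 2×6 = 36; y[2] = 6×6 + 2×4 + 2×6 = 56; y[3] = 2×6 + 2×4 + 3×6 = 38; y[4] = 2×6 + 3×4 = 24; y[5] = 3×6 = 18

[36, 36, 56, 38, 24, 18]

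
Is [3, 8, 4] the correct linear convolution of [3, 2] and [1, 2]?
Recompute linear convolution of [3, 2] and [1, 2]: y[0] = 3×1 = 3; y[1] = 3×2 + 2×1 = 8; y[2] = 2×2 = 4 → [3, 8, 4]. Given [3, 8, 4] matches, so answer: Yes

Yes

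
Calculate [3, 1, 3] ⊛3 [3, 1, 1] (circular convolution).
Use y[k] = Σ_j s[j]·t[(k-j) mod 3]. y[0] = 3×3 + 1×1 + 3×1 = 13; y[1] = 3×1 + 1×3 + 3×1 = 9; y[2] = 3×1 + 1×1 + 3×3 = 13. Result: [13, 9, 13]

[13, 9, 13]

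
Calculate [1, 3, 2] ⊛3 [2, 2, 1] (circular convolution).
Use y[k] = Σ_j f[j]·g[(k-j) mod 3]. y[0] = 1×2 + 3×1 + 2×2 = 9; y[1] = 1×2 + 3×2 + 2×1 = 10; y[2] = 1×1 + 3×2 + 2×2 = 11. Result: [9, 10, 11]

[9, 10, 11]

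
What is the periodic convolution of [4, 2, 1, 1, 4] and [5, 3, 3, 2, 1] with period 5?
Use y[k] = Σ_j f[j]·g[(k-j) mod 5]. y[0] = 4×5 + 2×1 + 1×2 + 1×3 + 4×3 = 39; y[1] = 4×3 + 2×5 + 1×1 + 1×2 + 4×3 = 37; y[2] = 4×3 + 2×3 + 1×5 + 1×1 + 4×2 = 32; y[3] = 4×2 + 2×3 + 1×3 + 1×5 + 4×1 = 26; y[4] = 4×1 + 2×2 + 1×3 + 1×3 + 4×5 = 34. Result: [39, 37, 32, 26, 34]

[39, 37, 32, 26, 34]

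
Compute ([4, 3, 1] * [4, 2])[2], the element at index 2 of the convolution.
Use y[k] = Σ_i a[i]·b[k-i] at k=2. y[2] = 3×2 + 1×4 = 10

10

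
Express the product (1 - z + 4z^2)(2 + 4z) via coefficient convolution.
Ascending coefficients: a = [1, -1, 4], b = [2, 4]. c[0] = 1×2 = 2; c[1] = 1×4 + -1×2 = 2; c[2] = -1×4 + 4×2 = 4; c[3] = 4×4 = 16. Result coefficients: [2, 2, 4, 16] → 2 + 2z + 4z^2 + 16z^3

2 + 2z + 4z^2 + 16z^3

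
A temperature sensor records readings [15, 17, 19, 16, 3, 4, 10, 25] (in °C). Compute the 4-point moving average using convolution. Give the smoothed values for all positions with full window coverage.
4-point moving average kernel = [1, 1, 1, 1]. Apply in 'valid' mode (full window coverage): avg[0] = (15 + 17 + 19 + 16) / 4 = 16.75; avg[1] = (17 + 19 + 16 + 3) / 4 = 13.75; avg[2] = (19 + 16 + 3 + 4) / 4 = 10.5; avg[3] = (16 + 3 + 4 + 10) / 4 = 8.25; avg[4] = (3 + 4 + 10 + 25) / 4 = 10.5. Smoothed values: [16.75, 13.75, 10.5, 8.25, 10.5]

[16.75, 13.75, 10.5, 8.25, 10.5]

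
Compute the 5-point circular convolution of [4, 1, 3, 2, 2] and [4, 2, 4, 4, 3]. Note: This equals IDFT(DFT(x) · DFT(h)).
Either evaluate y[k] = Σ_j x[j]·h[(k-j) mod 5] directly, or use IDFT(DFT(x) · DFT(h)). y[0] = 4×4 + 1×3 + 3×4 + 2×4 + 2×2 = 43; y[1] = 4×2 + 1×4 + 3×3 + 2×4 + 2×4 = 37; y[2] = 4×4 + 1×2 + 3×4 + 2×3 + 2×4 = 44; y[3] = 4×4 + 1×4 + 3×2 + 2×4 + 2×3 = 40; y[4] = 4×3 + 1×4 + 3×4 + 2×2 + 2×4 = 40. Result: [43, 37, 44, 40, 40]

[43, 37, 44, 40, 40]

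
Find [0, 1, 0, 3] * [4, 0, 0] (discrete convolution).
y[0] = 0×4 = 0; y[1] = 0×0 + 1×4 = 4; y[2] = 0×0 + 1×0 + 0×4 = 0; y[3] = 1×0 + 0×0 + 3×4 = 12; y[4] = 0×0 + 3×0 = 0; y[5] = 3×0 = 0

[0, 4, 0, 12, 0, 0]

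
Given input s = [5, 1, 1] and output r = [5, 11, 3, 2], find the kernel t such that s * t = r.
Output length 4 = len(s) + len(t) - 1 ⇒ len(t) = 2. Solve t forward using t[k] = (r[k] - Σ_{i≥1} s[i]·t[k-i]) / s[0]: t[0] = r[0] / s[0] = 5 / 5 = 1; t[1] = (r[1] - 1×1) / s[0] = (11 - 1×1) / 5 = 2. So t = [1, 2]. Forward-check [5, 1, 1] * [1, 2]: r[0] = 5×1 = 5; r[1] = 5×2 + 1×1 = 11; r[2] = 1×2 + 1×1 = 3; r[3] = 1×2 = 2 → [5, 11, 3, 2] ✓

[1, 2]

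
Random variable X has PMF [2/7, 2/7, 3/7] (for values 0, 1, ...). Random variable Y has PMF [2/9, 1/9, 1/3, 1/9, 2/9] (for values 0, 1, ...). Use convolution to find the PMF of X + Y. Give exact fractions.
P(X+Y=k) = Σ_i P(X=i)·P(Y=k-i) — a convolution of [2/7, 2/7, 3/7] and [2/9, 1/9, 1/3, 1/9, 2/9]. P(X+Y=0) = (2/7)×(2/9) = 4/63; P(X+Y=1) = (2/7)×(1/9) + (2/7)×(2/9) = 2/63 + 4/63 = 2/21; P(X+Y=2) = (2/7)×(1/3) + (2/7)×(1/9) + (3/7)×(2/9) = 2/21 + 2/63 + 2/21 = 2/9; P(X+Y=3) = (2/7)×(1/9) + (2/7)×(1/3) + (3/7)×(1/9) = 2/63 + 2/21 + 1/21 = 11/63; P(X+Y=4) = (2/7)×(2/9) + (2/7)×(1/9) + (3/7)×(1/3) = 4/63 + 2/63 + 1/7 = 5/21; P(X+Y=5) = (2/7)×(2/9) + (3/7)×(1/9) = 4/63 + 1/21 = 1/9; P(X+Y=6) = (3/7)×(2/9) = 2/21. PMF: [4/63, 2/21, 2/9, 11/63, 5/21, 1/9, 2/21] (sums to 1 ✓)

[4/63, 2/21, 2/9, 11/63, 5/21, 1/9, 2/21]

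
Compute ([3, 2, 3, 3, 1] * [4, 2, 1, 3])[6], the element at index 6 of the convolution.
Use y[k] = Σ_i a[i]·b[k-i] at k=6. y[6] = 3×3 + 1×1 = 10

10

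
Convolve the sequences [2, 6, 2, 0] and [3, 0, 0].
y[0] = 2×3 = 6; y[1] = 2×0 + 6×3 = 18; y[2] = 2×0 + 6×0 + 2×3 = 6; y[3] = 6×0 + 2×0 + 0×3 = 0; y[4] = 2×0 + 0×0 = 0; y[5] = 0×0 = 0

[6, 18, 6, 0, 0, 0]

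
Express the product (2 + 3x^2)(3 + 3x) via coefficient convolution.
Ascending coefficients: a = [2, 0, 3], b = [3, 3]. c[0] = 2×3 = 6; c[1] = 2×3 + 0×3 = 6; c[2] = 0×3 + 3×3 = 9; c[3] = 3×3 = 9. Result coefficients: [6, 6, 9, 9] → 6 + 6x + 9x^2 + 9x^3

6 + 6x + 9x^2 + 9x^3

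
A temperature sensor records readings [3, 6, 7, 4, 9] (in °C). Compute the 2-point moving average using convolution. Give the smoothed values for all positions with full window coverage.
2-point moving average kernel = [1, 1]. Apply in 'valid' mode (full window coverage): avg[0] = (3 + 6) / 2 = 4.5; avg[1] = (6 + 7) / 2 = 6.5; avg[2] = (7 + 4) / 2 = 5.5; avg[3] = (4 + 9) / 2 = 6.5. Smoothed values: [4.5, 6.5, 5.5, 6.5]

[4.5, 6.5, 5.5, 6.5]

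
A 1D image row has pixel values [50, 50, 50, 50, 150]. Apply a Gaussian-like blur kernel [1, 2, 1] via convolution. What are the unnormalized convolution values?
Convolve image row [50, 50, 50, 50, 150] with kernel [1, 2, 1]: y[0] = 50×1 = 50; y[1] = 50×2 + 50×1 = 150; y[2] = 50×1 + 50×2 + 50×1 = 200; y[3] = 50×1 + 50×2 + 50×1 = 200; y[4] = 50×1 + 50×2 + 150×1 = 300; y[5] = 50×1 + 150×2 = 350; y[6] = 150×1 = 150 → [50, 150, 200, 200, 300, 350, 150]. Normalization factor = sum(kernel) = 4.

[50, 150, 200, 200, 300, 350, 150]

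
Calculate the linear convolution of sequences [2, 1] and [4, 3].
y[0] = 2×4 = 8; y[1] = 2×3 + 1×4 = 10; y[2] = 1×3 = 3

[8, 10, 3]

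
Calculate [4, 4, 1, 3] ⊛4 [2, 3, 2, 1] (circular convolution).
Use y[k] = Σ_j u[j]·v[(k-j) mod 4]. y[0] = 4×2 + 4×1 + 1×2 + 3×3 = 23; y[1] = 4×3 + 4×2 + 1×1 + 3×2 = 27; y[2] = 4×2 + 4×3 + 1×2 + 3×1 = 25; y[3] = 4×1 + 4×2 + 1×3 + 3×2 = 21. Result: [23, 27, 25, 21]

[23, 27, 25, 21]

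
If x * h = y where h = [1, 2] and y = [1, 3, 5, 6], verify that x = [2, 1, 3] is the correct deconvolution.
Forward-compute [2, 1, 3] * [1, 2]: y[0] = 2×1 = 2; y[1] = 2×2 + 1×1 = 5; y[2] = 1×2 + 3×1 = 5; y[3] = 3×2 = 6 → [2, 5, 5, 6]. Does not match given y = [1, 3, 5, 6].

Not verified. [2, 1, 3] * [1, 2] = [2, 5, 5, 6], which differs from [1, 3, 5, 6] at index 0.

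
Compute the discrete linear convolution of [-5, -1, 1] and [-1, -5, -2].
y[0] = -5×-1 = 5; y[1] = -5×-5 + -1×-1 = 26; y[2] = -5×-2 + -1×-5 + 1×-1 = 14; y[3] = -1×-2 + 1×-5 = -3; y[4] = 1×-2 = -2

[5, 26, 14, -3, -2]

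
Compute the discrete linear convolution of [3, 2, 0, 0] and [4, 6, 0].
y[0] = 3×4 = 12; y[1] = 3×6 + 2×4 = 26; y[2] = 3×0 + 2×6 + 0×4 = 12; y[3] = 2×0 + 0×6 + 0×4 = 0; y[4] = 0×0 + 0×6 = 0; y[5] = 0×0 = 0

[12, 26, 12, 0, 0, 0]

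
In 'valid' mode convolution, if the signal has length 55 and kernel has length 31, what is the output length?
'Valid' mode counts only positions where the kernel fully overlaps the signal: m - n + 1 = 55 - 31 + 1 = 25

25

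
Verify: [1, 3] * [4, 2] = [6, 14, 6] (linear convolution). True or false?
Recompute linear convolution of [1, 3] and [4, 2]: y[0] = 1×4 = 4; y[1] = 1×2 + 3×4 = 14; y[2] = 3×2 = 6 → [4, 14, 6]. Compare to given [6, 14, 6]: they differ at index 0: given 6, correct 4, so answer: No

No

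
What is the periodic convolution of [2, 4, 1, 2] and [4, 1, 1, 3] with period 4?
Use y[k] = Σ_j f[j]·g[(k-j) mod 4]. y[0] = 2×4 + 4×3 + 1×1 + 2×1 = 23; y[1] = 2×1 + 4×4 + 1×3 + 2×1 = 23; y[2] = 2×1 + 4×1 + 1×4 + 2×3 = 16; y[3] = 2×3 + 4×1 + 1×1 + 2×4 = 19. Result: [23, 23, 16, 19]

[23, 23, 16, 19]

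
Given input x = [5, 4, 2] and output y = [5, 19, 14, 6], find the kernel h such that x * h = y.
Output length 4 = len(x) + len(h) - 1 ⇒ len(h) = 2. Solve h forward using h[k] = (y[k] - Σ_{i≥1} x[i]·h[k-i]) / x[0]: h[0] = y[0] / x[0] = 5 / 5 = 1; h[1] = (y[1] - 4×1) / x[0] = (19 - 4×1) / 5 = 3. So h = [1, 3]. Forward-check [5, 4, 2] * [1, 3]: y[0] = 5×1 = 5; y[1] = 5×3 + 4×1 = 19; y[2] = 4×3 + 2×1 = 14; y[3] = 2×3 = 6 → [5, 19, 14, 6] ✓

[1, 3]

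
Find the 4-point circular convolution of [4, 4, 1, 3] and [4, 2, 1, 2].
Use y[k] = Σ_j x[j]·h[(k-j) mod 4]. y[0] = 4×4 + 4×2 + 1×1 + 3×2 = 31; y[1] = 4×2 + 4×4 + 1×2 + 3×1 = 29; y[2] = 4×1 + 4×2 + 1×4 + 3×2 = 22; y[3] = 4×2 + 4×1 + 1×2 + 3×4 = 26. Result: [31, 29, 22, 26]

[31, 29, 22, 26]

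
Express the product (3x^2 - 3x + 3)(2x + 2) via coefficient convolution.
Ascending coefficients: a = [3, -3, 3], b = [2, 2]. c[0] = 3×2 = 6; c[1] = 3×2 + -3×2 = 0; c[2] = -3×2 + 3×2 = 0; c[3] = 3×2 = 6. Result coefficients: [6, 0, 0, 6] → 6x^3 + 6

6x^3 + 6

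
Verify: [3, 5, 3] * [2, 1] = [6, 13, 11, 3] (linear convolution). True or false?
Recompute linear convolution of [3, 5, 3] and [2, 1]: y[0] = 3×2 = 6; y[1] = 3×1 + 5×2 = 13; y[2] = 5×1 + 3×2 = 11; y[3] = 3×1 = 3 → [6, 13, 11, 3]. Given [6, 13, 11, 3] matches, so answer: Yes

Yes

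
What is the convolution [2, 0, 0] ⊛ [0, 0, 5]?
y[0] = 2×0 = 0; y[1] = 2×0 + 0×0 = 0; y[2] = 2×5 + 0×0 + 0×0 = 10; y[3] = 0×5 + 0×0 = 0; y[4] = 0×5 = 0

[0, 0, 10, 0, 0]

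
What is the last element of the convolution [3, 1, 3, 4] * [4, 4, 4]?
Use y[k] = Σ_i a[i]·b[k-i] at k=5. y[5] = 4×4 = 16

16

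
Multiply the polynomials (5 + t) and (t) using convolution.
Ascending coefficients: a = [5, 1], b = [0, 1]. c[0] = 5×0 = 0; c[1] = 5×1 + 1×0 = 5; c[2] = 1×1 = 1. Result coefficients: [0, 5, 1] → 5t + t^2

5t + t^2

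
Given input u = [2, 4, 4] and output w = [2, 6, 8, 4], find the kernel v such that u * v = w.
Output length 4 = len(u) + len(v) - 1 ⇒ len(v) = 2. Solve v forward using v[k] = (w[k] - Σ_{i≥1} u[i]·v[k-i]) / u[0]: v[0] = w[0] / u[0] = 2 / 2 = 1; v[1] = (w[1] - 4×1) / u[0] = (6 - 4×1) / 2 = 1. So v = [1, 1]. Forward-check [2, 4, 4] * [1, 1]: w[0] = 2×1 = 2; w[1] = 2×1 + 4×1 = 6; w[2] = 4×1 + 4×1 = 8; w[3] = 4×1 = 4 → [2, 6, 8, 4] ✓

[1, 1]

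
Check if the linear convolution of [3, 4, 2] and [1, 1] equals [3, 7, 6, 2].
Recompute linear convolution of [3, 4, 2] and [1, 1]: y[0] = 3×1 = 3; y[1] = 3×1 + 4×1 = 7; y[2] = 4×1 + 2×1 = 6; y[3] = 2×1 = 2 → [3, 7, 6, 2]. Given [3, 7, 6, 2] matches, so answer: Yes

Yes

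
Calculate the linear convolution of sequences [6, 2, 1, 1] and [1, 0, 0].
y[0] = 6×1 = 6; y[1] = 6×0 + 2×1 = 2; y[2] = 6×0 + 2×0 + 1×1 = 1; y[3] = 2×0 + 1×0 + 1×1 = 1; y[4] = 1×0 + 1×0 = 0; y[5] = 1×0 = 0

[6, 2, 1, 1, 0, 0]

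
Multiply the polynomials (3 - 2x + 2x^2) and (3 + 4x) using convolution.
Ascending coefficients: a = [3, -2, 2], b = [3, 4]. c[0] = 3×3 = 9; c[1] = 3×4 + -2×3 = 6; c[2] = -2×4 + 2×3 = -2; c[3] = 2×4 = 8. Result coefficients: [9, 6, -2, 8] → 9 + 6x - 2x^2 + 8x^3

9 + 6x - 2x^2 + 8x^3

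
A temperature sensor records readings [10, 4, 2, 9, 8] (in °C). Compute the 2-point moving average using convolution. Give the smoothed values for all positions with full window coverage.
2-point moving average kernel = [1, 1]. Apply in 'valid' mode (full window coverage): avg[0] = (10 + 4) / 2 = 7.0; avg[1] = (4 + 2) / 2 = 3.0; avg[2] = (2 + 9) / 2 = 5.5; avg[3] = (9 + 8) / 2 = 8.5. Smoothed values: [7.0, 3.0, 5.5, 8.5]

[7.0, 3.0, 5.5, 8.5]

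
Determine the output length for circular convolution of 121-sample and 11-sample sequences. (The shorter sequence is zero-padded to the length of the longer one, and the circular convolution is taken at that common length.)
Circular convolution (zero-padding the shorter input) has length max(m, n) = max(121, 11) = 121

121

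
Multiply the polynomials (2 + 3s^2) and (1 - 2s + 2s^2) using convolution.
Ascending coefficients: a = [2, 0, 3], b = [1, -2, 2]. c[0] = 2×1 = 2; c[1] = 2×-2 + 0×1 = -4; c[2] = 2×2 + 0×-2 + 3×1 = 7; c[3] = 0×2 + 3×-2 = -6; c[4] = 3×2 = 6. Result coefficients: [2, -4, 7, -6, 6] → 2 - 4s + 7s^2 - 6s^3 + 6s^4

2 - 4s + 7s^2 - 6s^3 + 6s^4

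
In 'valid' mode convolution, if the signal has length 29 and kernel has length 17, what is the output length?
'Valid' mode counts only positions where the kernel fully overlaps the signal: m - n + 1 = 29 - 17 + 1 = 13

13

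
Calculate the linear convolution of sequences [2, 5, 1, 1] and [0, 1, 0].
y[0] = 2×0 = 0; y[1] = 2×1 + 5×0 = 2; y[2] = 2×0 + 5×1 + 1×0 = 5; y[3] = 5×0 + 1×1 + 1×0 = 1; y[4] = 1×0 + 1×1 = 1; y[5] = 1×0 = 0

[0, 2, 5, 1, 1, 0]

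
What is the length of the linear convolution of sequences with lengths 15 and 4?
Linear/full convolution length: m + n - 1 = 15 + 4 - 1 = 18

18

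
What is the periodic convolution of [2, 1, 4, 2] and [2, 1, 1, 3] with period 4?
Use y[k] = Σ_j u[j]·v[(k-j) mod 4]. y[0] = 2×2 + 1×3 + 4×1 + 2×1 = 13; y[1] = 2×1 + 1×2 + 4×3 + 2×1 = 18; y[2] = 2×1 + 1×1 + 4×2 + 2×3 = 17; y[3] = 2×3 + 1×1 + 4×1 + 2×2 = 15. Result: [13, 18, 17, 15]

[13, 18, 17, 15]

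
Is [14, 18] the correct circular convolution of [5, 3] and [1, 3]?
Recompute circular convolution of [5, 3] and [1, 3]: y[0] = 5×1 + 3×3 = 14; y[1] = 5×3 + 3×1 = 18 → [14, 18]. Given [14, 18] matches, so answer: Yes

Yes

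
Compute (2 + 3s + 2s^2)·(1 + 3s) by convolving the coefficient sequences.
Ascending coefficients: a = [2, 3, 2], b = [1, 3]. c[0] = 2×1 = 2; c[1] = 2×3 + 3×1 = 9; c[2] = 3×3 + 2×1 = 11; c[3] = 2×3 = 6. Result coefficients: [2, 9, 11, 6] → 2 + 9s + 11s^2 + 6s^3

2 + 9s + 11s^2 + 6s^3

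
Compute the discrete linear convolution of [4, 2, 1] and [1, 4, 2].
y[0] = 4×1 = 4; y[1] = 4×4 + 2×1 = 18; y[2] = 4×2 + 2×4 + 1×1 = 17; y[3] = 2×2 + 1×4 = 8; y[4] = 1×2 = 2

[4, 18, 17, 8, 2]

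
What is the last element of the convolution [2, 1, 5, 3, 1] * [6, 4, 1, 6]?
Use y[k] = Σ_i a[i]·b[k-i] at k=7. y[7] = 1×6 = 6

6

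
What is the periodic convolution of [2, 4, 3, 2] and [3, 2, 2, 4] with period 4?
Use y[k] = Σ_j u[j]·v[(k-j) mod 4]. y[0] = 2×3 + 4×4 + 3×2 + 2×2 = 32; y[1] = 2×2 + 4×3 + 3×4 + 2×2 = 32; y[2] = 2×2 + 4×2 + 3×3 + 2×4 = 29; y[3] = 2×4 + 4×2 + 3×2 + 2×3 = 28. Result: [32, 32, 29, 28]

[32, 32, 29, 28]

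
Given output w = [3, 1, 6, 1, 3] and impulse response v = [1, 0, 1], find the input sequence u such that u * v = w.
Deconvolve w=[3, 1, 6, 1, 3] by v=[1, 0, 1]. Since v[0]=1, solve forward: u[0] = w[0] / 1 = 3; u[1] = (w[1] - 3×0) / 1 = 1; u[2] = (w[2] - 1×0 - 3×1) / 1 = 3. So u = [3, 1, 3]. Check by forward convolution: w[0] = 3×1 = 3; w[1] = 3×0 + 1×1 = 1; w[2] = 3×1 + 1×0 + 3×1 = 6; w[3] = 1×1 + 3×0 = 1; w[4] = 3×1 = 3

[3, 1, 3]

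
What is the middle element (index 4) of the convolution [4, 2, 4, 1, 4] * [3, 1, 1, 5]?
Use y[k] = Σ_i a[i]·b[k-i] at k=4. y[4] = 2×5 + 4×1 + 1×1 + 4×3 = 27

27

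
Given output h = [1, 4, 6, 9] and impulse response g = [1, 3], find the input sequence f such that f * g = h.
Deconvolve h=[1, 4, 6, 9] by g=[1, 3]. Since g[0]=1, solve forward: f[0] = h[0] / 1 = 1; f[1] = (h[1] - 1×3) / 1 = 1; f[2] = (h[2] - 1×3) / 1 = 3. So f = [1, 1, 3]. Check by forward convolution: h[0] = 1×1 = 1; h[1] = 1×3 + 1×1 = 4; h[2] = 1×3 + 3×1 = 6; h[3] = 3×3 = 9

[1, 1, 3]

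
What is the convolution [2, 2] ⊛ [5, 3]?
y[0] = 2×5 = 10; y[1] = 2×3 + 2×5 = 16; y[2] = 2×3 = 6

[10, 16, 6]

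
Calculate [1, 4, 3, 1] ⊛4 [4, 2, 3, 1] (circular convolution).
Use y[k] = Σ_j u[j]·v[(k-j) mod 4]. y[0] = 1×4 + 4×1 + 3×3 + 1×2 = 19; y[1] = 1×2 + 4×4 + 3×1 + 1×3 = 24; y[2] = 1×3 + 4×2 + 3×4 + 1×1 = 24; y[3] = 1×1 + 4×3 + 3×2 + 1×4 = 23. Result: [19, 24, 24, 23]

[19, 24, 24, 23]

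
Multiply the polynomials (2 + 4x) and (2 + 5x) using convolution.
Ascending coefficients: a = [2, 4], b = [2, 5]. c[0] = 2×2 = 4; c[1] = 2×5 + 4×2 = 18; c[2] = 4×5 = 20. Result coefficients: [4, 18, 20] → 4 + 18x + 20x^2

4 + 18x + 20x^2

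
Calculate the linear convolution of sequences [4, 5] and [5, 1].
y[0] = 4×5 = 20; y[1] = 4×1 + 5×5 = 29; y[2] = 5×1 = 5

[20, 29, 5]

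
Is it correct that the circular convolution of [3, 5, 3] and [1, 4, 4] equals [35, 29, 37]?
Recompute circular convolution of [3, 5, 3] and [1, 4, 4]: y[0] = 3×1 + 5×4 + 3×4 = 35; y[1] = 3×4 + 5×1 + 3×4 = 29; y[2] = 3×4 + 5×4 + 3×1 = 35 → [35, 29, 35]. Compare to given [35, 29, 37]: they differ at index 2: given 37, correct 35, so answer: No

No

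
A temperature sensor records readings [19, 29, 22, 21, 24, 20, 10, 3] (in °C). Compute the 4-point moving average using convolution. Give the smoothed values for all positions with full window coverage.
4-point moving average kernel = [1, 1, 1, 1]. Apply in 'valid' mode (full window coverage): avg[0] = (19 + 29 + 22 + 21) / 4 = 22.75; avg[1] = (29 + 22 + 21 + 24) / 4 = 24.0; avg[2] = (22 + 21 + 24 + 20) / 4 = 21.75; avg[3] = (21 + 24 + 20 + 10) / 4 = 18.75; avg[4] = (24 + 20 + 10 + 3) / 4 = 14.25. Smoothed values: [22.75, 24.0, 21.75, 18.75, 14.25]

[22.75, 24.0, 21.75, 18.75, 14.25]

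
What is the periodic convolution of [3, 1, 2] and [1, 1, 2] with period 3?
Use y[k] = Σ_j u[j]·v[(k-j) mod 3]. y[0] = 3×1 + 1×2 + 2×1 = 7; y[1] = 3×1 + 1×1 + 2×2 = 8; y[2] = 3×2 + 1×1 + 2×1 = 9. Result: [7, 8, 9]

[7, 8, 9]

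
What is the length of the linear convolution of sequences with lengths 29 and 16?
Linear/full convolution length: m + n - 1 = 29 + 16 - 1 = 44

44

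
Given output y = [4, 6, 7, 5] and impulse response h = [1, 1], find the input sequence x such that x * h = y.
Deconvolve y=[4, 6, 7, 5] by h=[1, 1]. Since h[0]=1, solve forward: x[0] = y[0] / 1 = 4; x[1] = (y[1] - 4×1) / 1 = 2; x[2] = (y[2] - 2×1) / 1 = 5. So x = [4, 2, 5]. Check by forward convolution: y[0] = 4×1 = 4; y[1] = 4×1 + 2×1 = 6; y[2] = 2×1 + 5×1 = 7; y[3] = 5×1 = 5

[4, 2, 5]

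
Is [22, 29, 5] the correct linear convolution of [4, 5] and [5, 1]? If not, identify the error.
Recompute linear convolution of [4, 5] and [5, 1]: y[0] = 4×5 = 20; y[1] = 4×1 + 5×5 = 29; y[2] = 5×1 = 5 → [20, 29, 5]. Compare to given [22, 29, 5]: they differ at index 0: given 22, correct 20, so answer: No

No. Error at index 0: given 22, correct 20.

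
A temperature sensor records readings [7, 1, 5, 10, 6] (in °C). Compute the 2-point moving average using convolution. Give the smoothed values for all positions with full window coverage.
2-point moving average kernel = [1, 1]. Apply in 'valid' mode (full window coverage): avg[0] = (7 + 1) / 2 = 4.0; avg[1] = (1 + 5) / 2 = 3.0; avg[2] = (5 + 10) / 2 = 7.5; avg[3] = (10 + 6) / 2 = 8.0. Smoothed values: [4.0, 3.0, 7.5, 8.0]

[4.0, 3.0, 7.5, 8.0]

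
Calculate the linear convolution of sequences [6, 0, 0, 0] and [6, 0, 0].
y[0] = 6×6 = 36; y[1] = 6×0 + 0×6 = 0; y[2] = 6×0 + 0×0 + 0×6 = 0; y[3] = 0×0 + 0×0 + 0×6 = 0; y[4] = 0×0 + 0×0 = 0; y[5] = 0×0 = 0

[36, 0, 0, 0, 0, 0]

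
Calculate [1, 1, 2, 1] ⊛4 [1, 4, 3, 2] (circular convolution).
Use y[k] = Σ_j a[j]·b[(k-j) mod 4]. y[0] = 1×1 + 1×2 + 2×3 + 1×4 = 13; y[1] = 1×4 + 1×1 + 2×2 + 1×3 = 12; y[2] = 1×3 + 1×4 + 2×1 + 1×2 = 11; y[3] = 1×2 + 1×3 + 2×4 + 1×1 = 14. Result: [13, 12, 11, 14]

[13, 12, 11, 14]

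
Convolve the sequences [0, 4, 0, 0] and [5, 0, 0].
y[0] = 0×5 = 0; y[1] = 0×0 + 4×5 = 20; y[2] = 0×0 + 4×0 + 0×5 = 0; y[3] = 4×0 + 0×0 + 0×5 = 0; y[4] = 0×0 + 0×0 = 0; y[5] = 0×0 = 0

[0, 20, 0, 0, 0, 0]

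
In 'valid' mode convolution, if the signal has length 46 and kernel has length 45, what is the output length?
'Valid' mode counts only positions where the kernel fully overlaps the signal: m - n + 1 = 46 - 45 + 1 = 2

2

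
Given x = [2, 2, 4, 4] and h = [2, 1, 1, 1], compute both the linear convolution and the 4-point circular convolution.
Linear: y_lin[0] = 2×2 = 4; y_lin[1] = 2×1 + 2×2 = 6; y_lin[2] = 2×1 + 2×1 + 4×2 = 12; y_lin[3] = 2×1 + 2×1 + 4×1 + 4×2 = 16; y_lin[4] = 2×1 + 4×1 + 4×1 = 10; y_lin[5] = 4×1 + 4×1 = 8; y_lin[6] = 4×1 = 4 → [4, 6, 12, 16, 10, 8, 4]. Circular (length 4): y[0] = 2×2 + 2×1 + 4×1 + 4×1 = 14; y[1] = 2×1 + 2×2 + 4×1 + 4×1 = 14; y[2] = 2×1 + 2×1 + 4×2 + 4×1 = 16; y[3] = 2×1 + 2×1 + 4×1 + 4×2 = 16 → [14, 14, 16, 16]

Linear: [4, 6, 12, 16, 10, 8, 4], Circular: [14, 14, 16, 16]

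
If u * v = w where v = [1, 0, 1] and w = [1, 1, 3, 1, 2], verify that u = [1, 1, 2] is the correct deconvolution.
Forward-compute [1, 1, 2] * [1, 0, 1]: w[0] = 1×1 = 1; w[1] = 1×0 + 1×1 = 1; w[2] = 1×1 + 1×0 + 2×1 = 3; w[3] = 1×1 + 2×0 = 1; w[4] = 2×1 = 2 → [1, 1, 3, 1, 2]. Matches given w = [1, 1, 3, 1, 2], so verified.

Verified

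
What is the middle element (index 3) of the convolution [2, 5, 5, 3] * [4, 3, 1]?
Use y[k] = Σ_i a[i]·b[k-i] at k=3. y[3] = 5×1 + 5×3 + 3×4 = 32

32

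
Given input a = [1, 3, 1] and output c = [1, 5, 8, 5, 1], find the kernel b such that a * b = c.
Output length 5 = len(a) + len(b) - 1 ⇒ len(b) = 3. Solve b forward using b[k] = (c[k] - Σ_{i≥1} a[i]·b[k-i]) / a[0]: b[0] = c[0] / a[0] = 1 / 1 = 1; b[1] = (c[1] - 3×1) / a[0] = (5 - 3×1) / 1 = 2; b[2] = (c[2] - 3×2 - 1×1) / a[0] = (8 - 3×2 - 1×1) / 1 = 1. So b = [1, 2, 1]. Forward-check [1, 3, 1] * [1, 2, 1]: c[0] = 1×1 = 1; c[1] = 1×2 + 3×1 = 5; c[2] = 1×1 + 3×2 + 1×1 = 8; c[3] = 3×1 + 1×2 = 5; c[4] = 1×1 = 1 → [1, 5, 8, 5, 1] ✓

[1, 2, 1]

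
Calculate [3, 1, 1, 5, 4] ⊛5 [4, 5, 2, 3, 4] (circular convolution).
Use y[k] = Σ_j a[j]·b[(k-j) mod 5]. y[0] = 3×4 + 1×4 + 1×3 + 5×2 + 4×5 = 49; y[1] = 3×5 + 1×4 + 1×4 + 5×3 + 4×2 = 46; y[2] = 3×2 + 1×5 + 1×4 + 5×4 + 4×3 = 47; y[3] = 3×3 + 1×2 + 1×5 + 5×4 + 4×4 = 52; y[4] = 3×4 + 1×3 + 1×2 + 5×5 + 4×4 = 58. Result: [49, 46, 47, 52, 58]

[49, 46, 47, 52, 58]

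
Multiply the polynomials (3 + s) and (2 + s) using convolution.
Ascending coefficients: a = [3, 1], b = [2, 1]. c[0] = 3×2 = 6; c[1] = 3×1 + 1×2 = 5; c[2] = 1×1 = 1. Result coefficients: [6, 5, 1] → 6 + 5s + s^2

6 + 5s + s^2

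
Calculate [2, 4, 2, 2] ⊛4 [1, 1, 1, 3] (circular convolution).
Use y[k] = Σ_j a[j]·b[(k-j) mod 4]. y[0] = 2×1 + 4×3 + 2×1 + 2×1 = 18; y[1] = 2×1 + 4×1 + 2×3 + 2×1 = 14; y[2] = 2×1 + 4×1 + 2×1 + 2×3 = 14; y[3] = 2×3 + 4×1 + 2×1 + 2×1 = 14. Result: [18, 14, 14, 14]

[18, 14, 14, 14]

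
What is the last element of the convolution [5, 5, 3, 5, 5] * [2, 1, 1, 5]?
Use y[k] = Σ_i a[i]·b[k-i] at k=7. y[7] = 5×5 = 25

25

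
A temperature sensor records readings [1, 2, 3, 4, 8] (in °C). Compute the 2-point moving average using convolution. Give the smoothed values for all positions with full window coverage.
2-point moving average kernel = [1, 1]. Apply in 'valid' mode (full window coverage): avg[0] = (1 + 2) / 2 = 1.5; avg[1] = (2 + 3) / 2 = 2.5; avg[2] = (3 + 4) / 2 = 3.5; avg[3] = (4 + 8) / 2 = 6.0. Smoothed values: [1.5, 2.5, 3.5, 6.0]

[1.5, 2.5, 3.5, 6.0]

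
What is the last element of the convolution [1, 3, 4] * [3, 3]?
Use y[k] = Σ_i a[i]·b[k-i] at k=3. y[3] = 4×3 = 12

12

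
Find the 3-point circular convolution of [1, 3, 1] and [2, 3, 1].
Use y[k] = Σ_j s[j]·t[(k-j) mod 3]. y[0] = 1×2 + 3×1 + 1×3 = 8; y[1] = 1×3 + 3×2 + 1×1 = 10; y[2] = 1×1 + 3×3 + 1×2 = 12. Result: [8, 10, 12]

[8, 10, 12]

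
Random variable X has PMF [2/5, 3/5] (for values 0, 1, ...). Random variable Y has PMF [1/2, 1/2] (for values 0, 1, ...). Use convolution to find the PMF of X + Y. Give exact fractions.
P(X+Y=k) = Σ_i P(X=i)·P(Y=k-i) — a convolution of [2/5, 3/5] and [1/2, 1/2]. P(X+Y=0) = (2/5)×(1/2) = 1/5; P(X+Y=1) = (2/5)×(1/2) + (3/5)×(1/2) = 1/5 + 3/10 = 1/2; P(X+Y=2) = (3/5)×(1/2) = 3/10. PMF: [1/5, 1/2, 3/10] (sums to 1 ✓)

[1/5, 1/2, 3/10]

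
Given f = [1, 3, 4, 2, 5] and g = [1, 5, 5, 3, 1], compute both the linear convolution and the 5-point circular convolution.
Linear: y_lin[0] = 1×1 = 1; y_lin[1] = 1×5 + 3×1 = 8; y_lin[2] = 1×5 + 3×5 + 4×1 = 24; y_lin[3] = 1×3 + 3×5 + 4×5 + 2×1 = 40; y_lin[4] = 1×1 + 3×3 + 4×5 + 2×5 + 5×1 = 45; y_lin[5] = 3×1 + 4×3 + 2×5 + 5×5 = 50; y_lin[6] = 4×1 + 2×3 + 5×5 = 35; y_lin[7] = 2×1 + 5×3 = 17; y_lin[8] = 5×1 = 5 → [1, 8, 24, 40, 45, 50, 35, 17, 5]. Circular (length 5): y[0] = 1×1 + 3×1 + 4×3 + 2×5 + 5×5 = 51; y[1] = 1×5 + 3×1 + 4×1 + 2×3 + 5×5 = 43; y[2] = 1×5 + 3×5 + 4×1 + 2×1 + 5×3 = 41; y[3] = 1×3 + 3×5 + 4×5 + 2×1 + 5×1 = 45; y[4] = 1×1 + 3×3 + 4×5 + 2×5 + 5×1 = 45 → [51, 43, 41, 45, 45]

Linear: [1, 8, 24, 40, 45, 50, 35, 17, 5], Circular: [51, 43, 41, 45, 45]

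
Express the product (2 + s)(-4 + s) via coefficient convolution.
Ascending coefficients: a = [2, 1], b = [-4, 1]. c[0] = 2×-4 = -8; c[1] = 2×1 + 1×-4 = -2; c[2] = 1×1 = 1. Result coefficients: [-8, -2, 1] → -8 - 2s + s^2

-8 - 2s + s^2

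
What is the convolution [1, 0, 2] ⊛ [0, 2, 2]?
y[0] = 1×0 = 0; y[1] = 1×2 + 0×0 = 2; y[2] = 1×2 + 0×2 + 2×0 = 2; y[3] = 0×2 + 2×2 = 4; y[4] = 2×2 = 4

[0, 2, 2, 4, 4]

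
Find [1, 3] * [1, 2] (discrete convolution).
y[0] = 1×1 = 1; y[1] = 1×2 + 3×1 = 5; y[2] = 3×2 = 6

[1, 5, 6]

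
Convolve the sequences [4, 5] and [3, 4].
y[0] = 4×3 = 12; y[1] = 4×4 + 5×3 = 31; y[2] = 5×4 = 20

[12, 31, 20]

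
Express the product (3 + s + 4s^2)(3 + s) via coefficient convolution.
Ascending coefficients: a = [3, 1, 4], b = [3, 1]. c[0] = 3×3 = 9; c[1] = 3×1 + 1×3 = 6; c[2] = 1×1 + 4×3 = 13; c[3] = 4×1 = 4. Result coefficients: [9, 6, 13, 4] → 9 + 6s + 13s^2 + 4s^3

9 + 6s + 13s^2 + 4s^3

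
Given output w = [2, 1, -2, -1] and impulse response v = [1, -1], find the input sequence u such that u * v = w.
Deconvolve w=[2, 1, -2, -1] by v=[1, -1]. Since v[0]=1, solve forward: u[0] = w[0] / 1 = 2; u[1] = (w[1] - 2×-1) / 1 = 3; u[2] = (w[2] - 3×-1) / 1 = 1. So u = [2, 3, 1]. Check by forward convolution: w[0] = 2×1 = 2; w[1] = 2×-1 + 3×1 = 1; w[2] = 3×-1 + 1×1 = -2; w[3] = 1×-1 = -1

[2, 3, 1]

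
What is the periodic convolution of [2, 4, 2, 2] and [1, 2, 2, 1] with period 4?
Use y[k] = Σ_j f[j]·g[(k-j) mod 4]. y[0] = 2×1 + 4×1 + 2×2 + 2×2 = 14; y[1] = 2×2 + 4×1 + 2×1 + 2×2 = 14; y[2] = 2×2 + 4×2 + 2×1 + 2×1 = 16; y[3] = 2×1 + 4×2 + 2×2 + 2×1 = 16. Result: [14, 14, 16, 16]

[14, 14, 16, 16]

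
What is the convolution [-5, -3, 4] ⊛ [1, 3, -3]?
y[0] = -5×1 = -5; y[1] = -5×3 + -3×1 = -18; y[2] = -5×-3 + -3×3 + 4×1 = 10; y[3] = -3×-3 + 4×3 = 21; y[4] = 4×-3 = -12

[-5, -18, 10, 21, -12]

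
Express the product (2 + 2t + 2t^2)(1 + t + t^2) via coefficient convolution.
Ascending coefficients: a = [2, 2, 2], b = [1, 1, 1]. c[0] = 2×1 = 2; c[1] = 2×1 + 2×1 = 4; c[2] = 2×1 + 2×1 + 2×1 = 6; c[3] = 2×1 + 2×1 = 4; c[4] = 2×1 = 2. Result coefficients: [2, 4, 6, 4, 2] → 2 + 4t + 6t^2 + 4t^3 + 2t^4

2 + 4t + 6t^2 + 4t^3 + 2t^4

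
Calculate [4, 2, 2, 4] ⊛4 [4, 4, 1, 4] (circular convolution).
Use y[k] = Σ_j f[j]·g[(k-j) mod 4]. y[0] = 4×4 + 2×4 + 2×1 + 4×4 = 42; y[1] = 4×4 + 2×4 + 2×4 + 4×1 = 36; y[2] = 4×1 + 2×4 + 2×4 + 4×4 = 36; y[3] = 4×4 + 2×1 + 2×4 + 4×4 = 42. Result: [42, 36, 36, 42]

[42, 36, 36, 42]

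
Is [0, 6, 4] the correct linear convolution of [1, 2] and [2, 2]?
Recompute linear convolution of [1, 2] and [2, 2]: y[0] = 1×2 = 2; y[1] = 1×2 + 2×2 = 6; y[2] = 2×2 = 4 → [2, 6, 4]. Compare to given [0, 6, 4]: they differ at index 0: given 0, correct 2, so answer: No

No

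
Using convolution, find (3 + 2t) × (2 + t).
Ascending coefficients: a = [3, 2], b = [2, 1]. c[0] = 3×2 = 6; c[1] = 3×1 + 2×2 = 7; c[2] = 2×1 = 2. Result coefficients: [6, 7, 2] → 6 + 7t + 2t^2

6 + 7t + 2t^2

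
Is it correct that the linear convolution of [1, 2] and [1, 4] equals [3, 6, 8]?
Recompute linear convolution of [1, 2] and [1, 4]: y[0] = 1×1 = 1; y[1] = 1×4 + 2×1 = 6; y[2] = 2×4 = 8 → [1, 6, 8]. Compare to given [3, 6, 8]: they differ at index 0: given 3, correct 1, so answer: No

No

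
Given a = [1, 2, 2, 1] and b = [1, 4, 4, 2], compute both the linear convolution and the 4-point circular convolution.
Linear: y_lin[0] = 1×1 = 1; y_lin[1] = 1×4 + 2×1 = 6; y_lin[2] = 1×4 + 2×4 + 2×1 = 14; y_lin[3] = 1×2 + 2×4 + 2×4 + 1×1 = 19; y_lin[4] = 2×2 + 2×4 + 1×4 = 16; y_lin[5] = 2×2 + 1×4 = 8; y_lin[6] = 1×2 = 2 → [1, 6, 14, 19, 16, 8, 2]. Circular (length 4): y[0] = 1×1 + 2×2 + 2×4 + 1×4 = 17; y[1] = 1×4 + 2×1 + 2×2 + 1×4 = 14; y[2] = 1×4 + 2×4 + 2×1 + 1×2 = 16; y[3] = 1×2 + 2×4 + 2×4 + 1×1 = 19 → [17, 14, 16, 19]

Linear: [1, 6, 14, 19, 16, 8, 2], Circular: [17, 14, 16, 19]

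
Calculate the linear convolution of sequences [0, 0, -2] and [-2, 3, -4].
y[0] = 0×-2 = 0; y[1] = 0×3 + 0×-2 = 0; y[2] = 0×-4 + 0×3 + -2×-2 = 4; y[3] = 0×-4 + -2×3 = -6; y[4] = -2×-4 = 8

[0, 0, 4, -6, 8]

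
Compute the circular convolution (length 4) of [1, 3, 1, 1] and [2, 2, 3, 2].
Use y[k] = Σ_j s[j]·t[(k-j) mod 4]. y[0] = 1×2 + 3×2 + 1×3 + 1×2 = 13; y[1] = 1×2 + 3×2 + 1×2 + 1×3 = 13; y[2] = 1×3 + 3×2 + 1×2 + 1×2 = 13; y[3] = 1×2 + 3×3 + 1×2 + 1×2 = 15. Result: [13, 13, 13, 15]

[13, 13, 13, 15]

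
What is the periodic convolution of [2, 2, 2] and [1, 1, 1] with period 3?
Use y[k] = Σ_j x[j]·h[(k-j) mod 3]. y[0] = 2×1 + 2×1 + 2×1 = 6; y[1] = 2×1 + 2×1 + 2×1 = 6; y[2] = 2×1 + 2×1 + 2×1 = 6. Result: [6, 6, 6]

[6, 6, 6]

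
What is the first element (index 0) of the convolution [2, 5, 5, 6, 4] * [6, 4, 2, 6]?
Use y[k] = Σ_i a[i]·b[k-i] at k=0. y[0] = 2×6 = 12

12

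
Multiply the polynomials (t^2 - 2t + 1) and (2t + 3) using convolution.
Ascending coefficients: a = [1, -2, 1], b = [3, 2]. c[0] = 1×3 = 3; c[1] = 1×2 + -2×3 = -4; c[2] = -2×2 + 1×3 = -1; c[3] = 1×2 = 2. Result coefficients: [3, -4, -1, 2] → 2t^3 - t^2 - 4t + 3

2t^3 - t^2 - 4t + 3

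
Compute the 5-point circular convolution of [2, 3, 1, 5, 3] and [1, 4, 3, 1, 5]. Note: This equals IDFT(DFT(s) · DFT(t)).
Either evaluate y[k] = Σ_j s[j]·t[(k-j) mod 5] directly, or use IDFT(DFT(s) · DFT(t)). y[0] = 2×1 + 3×5 + 1×1 + 5×3 + 3×4 = 45; y[1] = 2×4 + 3×1 + 1×5 + 5×1 + 3×3 = 30; y[2] = 2×3 + 3×4 + 1×1 + 5×5 + 3×1 = 47; y[3] = 2×1 + 3×3 + 1×4 + 5×1 + 3×5 = 35; y[4] = 2×5 + 3×1 + 1×3 + 5×4 + 3×1 = 39. Result: [45, 30, 47, 35, 39]

[45, 30, 47, 35, 39]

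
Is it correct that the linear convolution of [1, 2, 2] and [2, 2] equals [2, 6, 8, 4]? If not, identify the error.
Recompute linear convolution of [1, 2, 2] and [2, 2]: y[0] = 1×2 = 2; y[1] = 1×2 + 2×2 = 6; y[2] = 2×2 + 2×2 = 8; y[3] = 2×2 = 4 → [2, 6, 8, 4]. Given [2, 6, 8, 4] matches, so answer: Yes

Yes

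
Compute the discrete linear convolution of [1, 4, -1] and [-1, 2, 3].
y[0] = 1×-1 = -1; y[1] = 1×2 + 4×-1 = -2; y[2] = 1×3 + 4×2 + -1×-1 = 12; y[3] = 4×3 + -1×2 = 10; y[4] = -1×3 = -3

[-1, -2, 12, 10, -3]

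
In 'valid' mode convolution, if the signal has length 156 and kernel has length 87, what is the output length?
'Valid' mode counts only positions where the kernel fully overlaps the signal: m - n + 1 = 156 - 87 + 1 = 70

70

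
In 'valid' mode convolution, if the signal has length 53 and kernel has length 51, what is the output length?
'Valid' mode counts only positions where the kernel fully overlaps the signal: m - n + 1 = 53 - 51 + 1 = 3

3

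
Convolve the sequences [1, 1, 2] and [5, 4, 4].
y[0] = 1×5 = 5; y[1] = 1×4 + 1×5 = 9; y[2] = 1×4 + 1×4 + 2×5 = 18; y[3] = 1×4 + 2×4 = 12; y[4] = 2×4 = 8

[5, 9, 18, 12, 8]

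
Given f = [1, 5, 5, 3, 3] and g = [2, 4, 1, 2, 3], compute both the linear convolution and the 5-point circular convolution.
Linear: y_lin[0] = 1×2 = 2; y_lin[1] = 1×4 + 5×2 = 14; y_lin[2] = 1×1 + 5×4 + 5×2 = 31; y_lin[3] = 1×2 + 5×1 + 5×4 + 3×2 = 33; y_lin[4] = 1×3 + 5×2 + 5×1 + 3×4 + 3×2 = 36; y_lin[5] = 5×3 + 5×2 + 3×1 + 3×4 = 40; y_lin[6] = 5×3 + 3×2 + 3×1 = 24; y_lin[7] = 3×3 + 3×2 = 15; y_lin[8] = 3×3 = 9 → [2, 14, 31, 33, 36, 40, 24, 15, 9]. Circular (length 5): y[0] = 1×2 + 5×3 + 5×2 + 3×1 + 3×4 = 42; y[1] = 1×4 + 5×2 + 5×3 + 3×2 + 3×1 = 38; y[2] = 1×1 + 5×4 + 5×2 + 3×3 + 3×2 = 46; y[3] = 1×2 + 5×1 + 5×4 + 3×2 + 3×3 = 42; y[4] = 1×3 + 5×2 + 5×1 + 3×4 + 3×2 = 36 → [42, 38, 46, 42, 36]

Linear: [2, 14, 31, 33, 36, 40, 24, 15, 9], Circular: [42, 38, 46, 42, 36]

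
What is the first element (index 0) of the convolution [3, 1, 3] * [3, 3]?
Use y[k] = Σ_i a[i]·b[k-i] at k=0. y[0] = 3×3 = 9

9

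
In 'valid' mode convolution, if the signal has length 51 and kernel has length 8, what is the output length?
'Valid' mode counts only positions where the kernel fully overlaps the signal: m - n + 1 = 51 - 8 + 1 = 44

44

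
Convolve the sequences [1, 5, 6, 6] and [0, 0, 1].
y[0] = 1×0 = 0; y[1] = 1×0 + 5×0 = 0; y[2] = 1×1 + 5×0 + 6×0 = 1; y[3] = 5×1 + 6×0 + 6×0 = 5; y[4] = 6×1 + 6×0 = 6; y[5] = 6×1 = 6

[0, 0, 1, 5, 6, 6]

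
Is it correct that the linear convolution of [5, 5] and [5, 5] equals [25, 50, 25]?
Recompute linear convolution of [5, 5] and [5, 5]: y[0] = 5×5 = 25; y[1] = 5×5 + 5×5 = 50; y[2] = 5×5 = 25 → [25, 50, 25]. Given [25, 50, 25] matches, so answer: Yes

Yes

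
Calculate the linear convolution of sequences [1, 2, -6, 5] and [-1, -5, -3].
y[0] = 1×-1 = -1; y[1] = 1×-5 + 2×-1 = -7; y[2] = 1×-3 + 2×-5 + -6×-1 = -7; y[3] = 2×-3 + -6×-5 + 5×-1 = 19; y[4] = -6×-3 + 5×-5 = -7; y[5] = 5×-3 = -15

[-1, -7, -7, 19, -7, -15]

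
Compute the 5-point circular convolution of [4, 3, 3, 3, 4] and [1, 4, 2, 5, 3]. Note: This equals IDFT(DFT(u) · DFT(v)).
Either evaluate y[k] = Σ_j u[j]·v[(k-j) mod 5] directly, or use IDFT(DFT(u) · DFT(v)). y[0] = 4×1 + 3×3 + 3×5 + 3×2 + 4×4 = 50; y[1] = 4×4 + 3×1 + 3×3 + 3×5 + 4×2 = 51; y[2] = 4×2 + 3×4 + 3×1 + 3×3 + 4×5 = 52; y[3] = 4×5 + 3×2 + 3×4 + 3×1 + 4×3 = 53; y[4] = 4×3 + 3×5 + 3×2 + 3×4 + 4×1 = 49. Result: [50, 51, 52, 53, 49]

[50, 51, 52, 53, 49]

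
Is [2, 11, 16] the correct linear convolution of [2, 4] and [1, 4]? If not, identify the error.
Recompute linear convolution of [2, 4] and [1, 4]: y[0] = 2×1 = 2; y[1] = 2×4 + 4×1 = 12; y[2] = 4×4 = 16 → [2, 12, 16]. Compare to given [2, 11, 16]: they differ at index 1: given 11, correct 12, so answer: No

No. Error at index 1: given 11, correct 12.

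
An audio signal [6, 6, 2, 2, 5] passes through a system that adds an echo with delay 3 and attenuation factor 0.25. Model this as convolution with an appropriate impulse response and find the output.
Direct-path + delayed-attenuated-path model → impulse response h = [1, 0, 0, 0.25] (1 at lag 0, 0.25 at lag 3). Output y[n] = x[n] + 0.25·x[n - 3] (with x[n] = 0 outside 0..4): y[0] = 6 + 0.25×0 = 6; y[1] = 6 + 0.25×0 = 6; y[2] = 2 + 0.25×0 = 2; y[3] = 2 + 0.25×6 = 3.5; y[4] = 5 + 0.25×6 = 6.5; y[5] = 0 + 0.25×2 = 0.5; y[6] = 0 + 0.25×2 = 0.5; y[7] = 0 + 0.25×5 = 1.25. So y = [6, 6, 2, 3.5, 6.5, 0.5, 0.5, 1.25]

[6, 6, 2, 3.5, 6.5, 0.5, 0.5, 1.25]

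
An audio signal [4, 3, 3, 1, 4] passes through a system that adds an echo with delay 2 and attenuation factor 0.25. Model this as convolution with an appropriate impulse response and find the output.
Direct-path + delayed-attenuated-path model → impulse response h = [1, 0, 0.25] (1 at lag 0, 0.25 at lag 2). Output y[n] = x[n] + 0.25·x[n - 2] (with x[n] = 0 outside 0..4): y[0] = 4 + 0.25×0 = 4; y[1] = 3 + 0.25×0 = 3; y[2] = 3 + 0.25×4 = 4.0; y[3] = 1 + 0.25×3 = 1.75; y[4] = 4 + 0.25×3 = 4.75; y[5] = 0 + 0.25×1 = 0.25; y[6] = 0 + 0.25×4 = 1.0. So y = [4, 3, 4.0, 1.75, 4.75, 0.25, 1.0]

[4, 3, 4.0, 1.75, 4.75, 0.25, 1.0]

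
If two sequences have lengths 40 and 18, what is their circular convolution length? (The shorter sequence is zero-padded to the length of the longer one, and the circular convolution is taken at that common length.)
Circular convolution (zero-padding the shorter input) has length max(m, n) = max(40, 18) = 40

40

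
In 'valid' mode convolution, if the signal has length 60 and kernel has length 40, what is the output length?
'Valid' mode counts only positions where the kernel fully overlaps the signal: m - n + 1 = 60 - 40 + 1 = 21

21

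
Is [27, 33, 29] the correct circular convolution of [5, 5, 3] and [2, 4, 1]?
Recompute circular convolution of [5, 5, 3] and [2, 4, 1]: y[0] = 5×2 + 5×1 + 3×4 = 27; y[1] = 5×4 + 5×2 + 3×1 = 33; y[2] = 5×1 + 5×4 + 3×2 = 31 → [27, 33, 31]. Compare to given [27, 33, 29]: they differ at index 2: given 29, correct 31, so answer: No

No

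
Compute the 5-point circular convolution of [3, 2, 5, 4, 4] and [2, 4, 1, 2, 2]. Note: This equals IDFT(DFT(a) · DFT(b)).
Either evaluate y[k] = Σ_j a[j]·b[(k-j) mod 5] directly, or use IDFT(DFT(a) · DFT(b)). y[0] = 3×2 + 2×2 + 5×2 + 4×1 + 4×4 = 40; y[1] = 3×4 + 2×2 + 5×2 + 4×2 + 4×1 = 38; y[2] = 3×1 + 2×4 + 5×2 + 4×2 + 4×2 = 37; y[3] = 3×2 + 2×1 + 5×4 + 4×2 + 4×2 = 44; y[4] = 3×2 + 2×2 + 5×1 + 4×4 + 4×2 = 39. Result: [40, 38, 37, 44, 39]

[40, 38, 37, 44, 39]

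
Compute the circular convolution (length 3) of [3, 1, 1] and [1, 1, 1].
Use y[k] = Σ_j a[j]·b[(k-j) mod 3]. y[0] = 3×1 + 1×1 + 1×1 = 5; y[1] = 3×1 + 1×1 + 1×1 = 5; y[2] = 3×1 + 1×1 + 1×1 = 5. Result: [5, 5, 5]

[5, 5, 5]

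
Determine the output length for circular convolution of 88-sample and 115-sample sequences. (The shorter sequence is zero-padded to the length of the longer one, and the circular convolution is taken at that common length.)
Circular convolution (zero-padding the shorter input) has length max(m, n) = max(88, 115) = 115

115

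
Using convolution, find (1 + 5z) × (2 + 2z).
Ascending coefficients: a = [1, 5], b = [2, 2]. c[0] = 1×2 = 2; c[1] = 1×2 + 5×2 = 12; c[2] = 5×2 = 10. Result coefficients: [2, 12, 10] → 2 + 12z + 10z^2

2 + 12z + 10z^2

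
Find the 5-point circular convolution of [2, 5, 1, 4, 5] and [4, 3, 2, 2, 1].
Use y[k] = Σ_j u[j]·v[(k-j) mod 5]. y[0] = 2×4 + 5×1 + 1×2 + 4×2 + 5×3 = 38; y[1] = 2×3 + 5×4 + 1×1 + 4×2 + 5×2 = 45; y[2] = 2×2 + 5×3 + 1×4 + 4×1 + 5×2 = 37; y[3] = 2×2 + 5×2 + 1×3 + 4×4 + 5×1 = 38; y[4] = 2×1 + 5×2 + 1×2 + 4×3 + 5×4 = 46. Result: [38, 45, 37, 38, 46]

[38, 45, 37, 38, 46]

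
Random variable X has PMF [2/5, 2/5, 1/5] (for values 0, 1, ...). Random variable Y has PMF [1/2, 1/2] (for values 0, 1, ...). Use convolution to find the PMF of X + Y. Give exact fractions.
P(X+Y=k) = Σ_i P(X=i)·P(Y=k-i) — a convolution of [2/5, 2/5, 1/5] and [1/2, 1/2]. P(X+Y=0) = (2/5)×(1/2) = 1/5; P(X+Y=1) = (2/5)×(1/2) + (2/5)×(1/2) = 1/5 + 1/5 = 2/5; P(X+Y=2) = (2/5)×(1/2) + (1/5)×(1/2) = 1/5 + 1/10 = 3/10; P(X+Y=3) = (1/5)×(1/2) = 1/10. PMF: [1/5, 2/5, 3/10, 1/10] (sums to 1 ✓)

[1/5, 2/5, 3/10, 1/10]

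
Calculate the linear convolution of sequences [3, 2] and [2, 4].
y[0] = 3×2 = 6; y[1] = 3×4 + 2×2 = 16; y[2] = 2×4 = 8

[6, 16, 8]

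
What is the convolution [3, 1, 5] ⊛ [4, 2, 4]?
y[0] = 3×4 = 12; y[1] = 3×2 + 1×4 = 10; y[2] = 3×4 + 1×2 + 5×4 = 34; y[3] = 1×4 + 5×2 = 14; y[4] = 5×4 = 20

[12, 10, 34, 14, 20]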